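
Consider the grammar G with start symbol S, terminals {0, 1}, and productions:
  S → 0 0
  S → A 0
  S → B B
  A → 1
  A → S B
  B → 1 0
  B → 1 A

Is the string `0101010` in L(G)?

no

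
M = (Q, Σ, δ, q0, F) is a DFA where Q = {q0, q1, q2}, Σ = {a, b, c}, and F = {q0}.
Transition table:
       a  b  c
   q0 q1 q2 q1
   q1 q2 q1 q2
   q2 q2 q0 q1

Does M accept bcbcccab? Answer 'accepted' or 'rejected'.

q0 --b--> q2
q2 --c--> q1
q1 --b--> q1
q1 --c--> q2
q2 --c--> q1
q1 --c--> q2
q2 --a--> q2
q2 --b--> q0
End in state q0, which is an accepting state.

accepted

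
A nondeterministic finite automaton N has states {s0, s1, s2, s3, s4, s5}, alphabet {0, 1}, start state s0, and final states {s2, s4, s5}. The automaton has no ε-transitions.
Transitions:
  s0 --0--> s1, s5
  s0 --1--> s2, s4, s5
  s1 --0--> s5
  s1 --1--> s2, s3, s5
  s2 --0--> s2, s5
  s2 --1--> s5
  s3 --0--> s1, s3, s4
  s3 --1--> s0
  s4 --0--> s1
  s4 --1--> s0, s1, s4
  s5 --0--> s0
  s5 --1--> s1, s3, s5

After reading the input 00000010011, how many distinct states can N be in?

Start: {s0}
read 0: {s1, s5}
read 0: {s0, s5}
read 0: {s0, s1, s5}
read 0: {s0, s1, s5}
read 0: {s0, s1, s5}
read 0: {s0, s1, s5}
read 1: {s1, s2, s3, s4, s5}
read 0: {s0, s1, s2, s3, s4, s5}
read 0: {s0, s1, s2, s3, s4, s5}
read 1: {s0, s1, s2, s3, s4, s5}
read 1: {s0, s1, s2, s3, s4, s5}
Final reachable set {s0, s1, s2, s3, s4, s5} has 6 states.

6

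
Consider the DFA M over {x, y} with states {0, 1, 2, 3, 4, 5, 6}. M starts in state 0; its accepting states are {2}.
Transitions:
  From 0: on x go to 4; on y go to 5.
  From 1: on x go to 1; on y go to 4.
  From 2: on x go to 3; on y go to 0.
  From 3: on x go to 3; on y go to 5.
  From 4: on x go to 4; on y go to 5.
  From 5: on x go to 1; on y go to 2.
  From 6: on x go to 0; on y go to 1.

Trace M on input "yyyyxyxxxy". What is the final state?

5

0 --y--> 5
5 --y--> 2
2 --y--> 0
0 --y--> 5
5 --x--> 1
1 --y--> 4
4 --x--> 4
4 --x--> 4
4 --x--> 4
4 --y--> 5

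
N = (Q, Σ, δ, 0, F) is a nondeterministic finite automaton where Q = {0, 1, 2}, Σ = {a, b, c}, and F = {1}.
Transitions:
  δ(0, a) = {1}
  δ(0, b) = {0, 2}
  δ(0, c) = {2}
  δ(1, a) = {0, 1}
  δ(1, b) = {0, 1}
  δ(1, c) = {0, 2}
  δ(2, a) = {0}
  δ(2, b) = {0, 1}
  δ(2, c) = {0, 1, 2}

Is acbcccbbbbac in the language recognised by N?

rejected

Start: {0}
read a: {1}
read c: {0, 2}
read b: {0, 1, 2}
read c: {0, 1, 2}
read c: {0, 1, 2}
read c: {0, 1, 2}
read b: {0, 1, 2}
read b: {0, 1, 2}
read b: {0, 1, 2}
read b: {0, 1, 2}
read a: {0, 1}
read c: {0, 2}
Reachable ∩ accepting = {} — empty.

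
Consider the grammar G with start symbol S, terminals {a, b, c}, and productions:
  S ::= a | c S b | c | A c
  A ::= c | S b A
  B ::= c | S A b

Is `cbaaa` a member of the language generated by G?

no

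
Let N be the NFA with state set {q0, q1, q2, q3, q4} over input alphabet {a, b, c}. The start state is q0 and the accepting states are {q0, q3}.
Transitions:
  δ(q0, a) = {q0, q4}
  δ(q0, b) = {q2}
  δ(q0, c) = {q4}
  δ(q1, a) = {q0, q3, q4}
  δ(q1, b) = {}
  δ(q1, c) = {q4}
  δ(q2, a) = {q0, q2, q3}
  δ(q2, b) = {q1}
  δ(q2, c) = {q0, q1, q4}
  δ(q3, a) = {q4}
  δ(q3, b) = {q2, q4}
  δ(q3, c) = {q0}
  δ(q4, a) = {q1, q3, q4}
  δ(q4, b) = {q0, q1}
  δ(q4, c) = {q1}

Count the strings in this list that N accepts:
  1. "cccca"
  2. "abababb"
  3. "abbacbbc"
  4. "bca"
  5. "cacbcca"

"cccca": accepted
"abababb": accepted
"abbacbbc": accepted
"bca": accepted
"cacbcca": accepted

5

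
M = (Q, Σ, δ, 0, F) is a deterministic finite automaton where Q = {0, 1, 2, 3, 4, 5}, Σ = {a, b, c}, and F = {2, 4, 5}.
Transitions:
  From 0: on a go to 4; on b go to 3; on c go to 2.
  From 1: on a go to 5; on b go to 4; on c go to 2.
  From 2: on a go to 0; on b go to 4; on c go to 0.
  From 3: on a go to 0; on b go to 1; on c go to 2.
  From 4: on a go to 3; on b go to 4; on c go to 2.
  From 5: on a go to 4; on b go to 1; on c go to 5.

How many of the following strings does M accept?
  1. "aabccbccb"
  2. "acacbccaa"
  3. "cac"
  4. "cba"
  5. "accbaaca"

"aabccbccb": rejected
"acacbccaa": rejected
"cac": accepted
"cba": rejected
"accbaaca": rejected

1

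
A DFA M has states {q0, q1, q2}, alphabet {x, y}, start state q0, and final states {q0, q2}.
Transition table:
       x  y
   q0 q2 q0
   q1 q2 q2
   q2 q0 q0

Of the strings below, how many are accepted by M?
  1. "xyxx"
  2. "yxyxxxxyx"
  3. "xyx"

3

"xyxx": accepted
"yxyxxxxyx": accepted
"xyx": accepted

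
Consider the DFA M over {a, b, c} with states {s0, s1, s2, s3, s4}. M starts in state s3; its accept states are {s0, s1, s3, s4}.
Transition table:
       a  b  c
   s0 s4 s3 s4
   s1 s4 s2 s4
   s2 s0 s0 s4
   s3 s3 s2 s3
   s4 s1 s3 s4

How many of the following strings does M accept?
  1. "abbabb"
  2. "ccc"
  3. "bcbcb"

1

"abbabb": rejected
"ccc": accepted
"bcbcb": rejected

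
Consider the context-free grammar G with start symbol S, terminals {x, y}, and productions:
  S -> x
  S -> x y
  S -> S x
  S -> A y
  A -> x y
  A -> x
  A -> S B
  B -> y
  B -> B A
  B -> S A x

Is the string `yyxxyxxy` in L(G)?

no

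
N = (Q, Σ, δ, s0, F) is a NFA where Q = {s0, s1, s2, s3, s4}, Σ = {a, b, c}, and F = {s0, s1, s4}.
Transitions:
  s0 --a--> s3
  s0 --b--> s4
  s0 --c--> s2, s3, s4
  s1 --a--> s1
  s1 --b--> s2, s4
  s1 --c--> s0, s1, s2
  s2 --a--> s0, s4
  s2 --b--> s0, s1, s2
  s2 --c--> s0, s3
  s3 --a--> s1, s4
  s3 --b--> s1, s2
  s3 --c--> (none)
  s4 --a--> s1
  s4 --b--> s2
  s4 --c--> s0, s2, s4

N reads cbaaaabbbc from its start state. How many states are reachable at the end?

5

Start: {s0}
read c: {s2, s3, s4}
read b: {s0, s1, s2}
read a: {s0, s1, s3, s4}
read a: {s1, s3, s4}
read a: {s1, s4}
read a: {s1}
read b: {s2, s4}
read b: {s0, s1, s2}
read b: {s0, s1, s2, s4}
read c: {s0, s1, s2, s3, s4}
Final reachable set {s0, s1, s2, s3, s4} has 5 states.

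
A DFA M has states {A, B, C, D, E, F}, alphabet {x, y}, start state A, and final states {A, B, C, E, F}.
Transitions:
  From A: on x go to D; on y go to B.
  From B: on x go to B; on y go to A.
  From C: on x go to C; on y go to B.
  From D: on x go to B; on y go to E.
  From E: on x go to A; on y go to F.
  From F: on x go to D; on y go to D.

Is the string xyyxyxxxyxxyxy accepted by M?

accepted

A --x--> D
D --y--> E
E --y--> F
F --x--> D
D --y--> E
E --x--> A
A --x--> D
D --x--> B
B --y--> A
A --x--> D
D --x--> B
B --y--> A
A --x--> D
D --y--> E
End in state E, which is an accepting state.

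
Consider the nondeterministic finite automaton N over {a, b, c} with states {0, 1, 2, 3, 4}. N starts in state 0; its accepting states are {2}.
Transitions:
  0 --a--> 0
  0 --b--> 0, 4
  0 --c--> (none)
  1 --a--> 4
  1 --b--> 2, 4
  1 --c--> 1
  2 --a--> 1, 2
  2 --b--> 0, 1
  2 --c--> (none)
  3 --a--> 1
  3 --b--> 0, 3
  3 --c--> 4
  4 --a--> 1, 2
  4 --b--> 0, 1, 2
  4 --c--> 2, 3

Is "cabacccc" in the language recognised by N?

Start: {0}
read c: {}
The reachable set is empty and stays empty for the remaining 7 symbols.
Reachable ∩ accepting = {} — empty.

rejected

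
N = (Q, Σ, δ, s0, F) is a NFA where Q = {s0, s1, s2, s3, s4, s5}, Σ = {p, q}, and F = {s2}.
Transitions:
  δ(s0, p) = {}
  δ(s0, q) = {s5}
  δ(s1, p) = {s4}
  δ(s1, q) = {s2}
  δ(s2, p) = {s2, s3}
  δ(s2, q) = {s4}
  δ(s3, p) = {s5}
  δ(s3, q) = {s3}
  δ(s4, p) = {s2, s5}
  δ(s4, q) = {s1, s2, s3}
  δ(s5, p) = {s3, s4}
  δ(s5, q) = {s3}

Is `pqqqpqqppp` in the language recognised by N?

Start: {s0}
read p: {}
The reachable set is empty and stays empty for the remaining 9 symbols.
Reachable ∩ accepting = {} — empty.

rejected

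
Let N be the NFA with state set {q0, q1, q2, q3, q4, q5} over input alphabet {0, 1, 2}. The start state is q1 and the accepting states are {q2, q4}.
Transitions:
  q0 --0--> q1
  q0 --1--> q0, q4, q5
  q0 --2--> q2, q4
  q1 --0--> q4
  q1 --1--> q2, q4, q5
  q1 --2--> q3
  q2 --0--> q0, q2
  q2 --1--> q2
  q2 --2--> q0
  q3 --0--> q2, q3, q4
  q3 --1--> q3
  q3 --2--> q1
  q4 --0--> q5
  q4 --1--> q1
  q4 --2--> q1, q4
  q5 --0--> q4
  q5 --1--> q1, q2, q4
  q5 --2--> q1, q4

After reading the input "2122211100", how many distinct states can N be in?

5

Start: {q1}
read 2: {q3}
read 1: {q3}
read 2: {q1}
read 2: {q3}
read 2: {q1}
read 1: {q2, q4, q5}
read 1: {q1, q2, q4}
read 1: {q1, q2, q4, q5}
read 0: {q0, q2, q4, q5}
read 0: {q0, q1, q2, q4, q5}
Final reachable set {q0, q1, q2, q4, q5} has 5 states.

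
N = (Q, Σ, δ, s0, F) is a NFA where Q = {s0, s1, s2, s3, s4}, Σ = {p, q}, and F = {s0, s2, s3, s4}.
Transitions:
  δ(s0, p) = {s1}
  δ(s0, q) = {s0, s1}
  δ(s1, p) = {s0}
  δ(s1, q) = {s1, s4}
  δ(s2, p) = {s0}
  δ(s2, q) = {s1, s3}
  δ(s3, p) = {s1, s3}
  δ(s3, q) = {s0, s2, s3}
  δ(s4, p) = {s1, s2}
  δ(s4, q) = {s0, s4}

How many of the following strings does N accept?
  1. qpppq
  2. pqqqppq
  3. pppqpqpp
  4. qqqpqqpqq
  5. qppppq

5

qpppq: accepted
pqqqppq: accepted
pppqpqpp: accepted
qqqpqqpqq: accepted
qppppq: accepted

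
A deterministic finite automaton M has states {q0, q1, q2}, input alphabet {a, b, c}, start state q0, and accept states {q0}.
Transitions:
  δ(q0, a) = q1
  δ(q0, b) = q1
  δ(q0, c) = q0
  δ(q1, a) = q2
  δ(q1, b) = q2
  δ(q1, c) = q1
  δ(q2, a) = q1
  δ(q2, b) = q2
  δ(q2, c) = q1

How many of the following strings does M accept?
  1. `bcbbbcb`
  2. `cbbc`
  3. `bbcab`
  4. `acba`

`bcbbbcb`: rejected
`cbbc`: rejected
`bbcab`: rejected
`acba`: rejected

0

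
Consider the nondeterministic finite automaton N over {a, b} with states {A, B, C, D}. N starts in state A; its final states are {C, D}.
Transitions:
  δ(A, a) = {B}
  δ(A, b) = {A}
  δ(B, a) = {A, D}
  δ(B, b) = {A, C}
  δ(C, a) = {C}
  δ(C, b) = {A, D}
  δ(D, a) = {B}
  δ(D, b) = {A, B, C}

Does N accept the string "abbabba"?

rejected

Start: {A}
read a: {B}
read b: {A, C}
read b: {A, D}
read a: {B}
read b: {A, C}
read b: {A, D}
read a: {B}
Reachable ∩ accepting = {} — empty.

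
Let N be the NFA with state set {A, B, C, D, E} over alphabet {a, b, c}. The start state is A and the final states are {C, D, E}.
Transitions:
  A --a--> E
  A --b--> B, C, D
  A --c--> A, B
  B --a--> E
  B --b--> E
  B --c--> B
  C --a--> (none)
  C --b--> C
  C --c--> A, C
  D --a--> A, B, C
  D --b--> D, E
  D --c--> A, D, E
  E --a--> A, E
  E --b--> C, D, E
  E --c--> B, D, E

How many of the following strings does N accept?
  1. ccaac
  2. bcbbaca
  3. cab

3

ccaac: accepted
bcbbaca: accepted
cab: accepted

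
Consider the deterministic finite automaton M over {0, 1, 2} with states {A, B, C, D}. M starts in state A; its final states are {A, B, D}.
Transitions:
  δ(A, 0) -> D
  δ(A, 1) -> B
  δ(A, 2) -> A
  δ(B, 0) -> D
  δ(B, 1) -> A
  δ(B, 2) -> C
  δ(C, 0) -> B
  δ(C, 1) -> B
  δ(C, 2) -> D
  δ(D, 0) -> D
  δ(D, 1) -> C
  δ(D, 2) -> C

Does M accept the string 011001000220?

accepted

A --0--> D
D --1--> C
C --1--> B
B --0--> D
D --0--> D
D --1--> C
C --0--> B
B --0--> D
D --0--> D
D --2--> C
C --2--> D
D --0--> D
End in state D, which is an accepting state.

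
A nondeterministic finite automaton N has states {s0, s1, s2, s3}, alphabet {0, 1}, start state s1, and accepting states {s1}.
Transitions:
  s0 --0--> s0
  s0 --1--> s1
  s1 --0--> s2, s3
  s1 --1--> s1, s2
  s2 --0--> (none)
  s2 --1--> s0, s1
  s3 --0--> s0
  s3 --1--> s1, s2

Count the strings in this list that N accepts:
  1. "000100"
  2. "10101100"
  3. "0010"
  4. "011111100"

0

"000100": rejected
"10101100": rejected
"0010": rejected
"011111100": rejected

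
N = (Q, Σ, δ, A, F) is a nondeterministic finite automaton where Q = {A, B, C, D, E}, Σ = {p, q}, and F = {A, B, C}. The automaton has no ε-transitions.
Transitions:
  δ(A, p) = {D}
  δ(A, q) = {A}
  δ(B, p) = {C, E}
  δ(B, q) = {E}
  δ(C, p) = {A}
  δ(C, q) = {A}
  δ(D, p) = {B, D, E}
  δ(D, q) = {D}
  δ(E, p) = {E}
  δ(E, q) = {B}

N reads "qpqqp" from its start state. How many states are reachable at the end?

Start: {A}
read q: {A}
read p: {D}
read q: {D}
read q: {D}
read p: {B, D, E}
Final reachable set {B, D, E} has 3 states.

3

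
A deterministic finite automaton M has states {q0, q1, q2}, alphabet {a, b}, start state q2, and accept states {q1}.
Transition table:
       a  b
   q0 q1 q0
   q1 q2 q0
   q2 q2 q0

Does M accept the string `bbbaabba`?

q2 --b--> q0
q0 --b--> q0
q0 --b--> q0
q0 --a--> q1
q1 --a--> q2
q2 --b--> q0
q0 --b--> q0
q0 --a--> q1
End in state q1, which is an accepting state.

accepted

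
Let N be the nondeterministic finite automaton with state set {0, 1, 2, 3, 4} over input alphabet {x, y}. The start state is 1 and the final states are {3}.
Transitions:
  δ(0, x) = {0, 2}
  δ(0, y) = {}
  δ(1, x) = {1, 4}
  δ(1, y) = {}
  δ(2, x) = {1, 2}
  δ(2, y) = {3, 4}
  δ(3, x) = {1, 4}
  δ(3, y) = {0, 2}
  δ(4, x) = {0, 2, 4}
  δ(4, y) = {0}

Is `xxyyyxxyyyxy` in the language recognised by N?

Start: {1}
read x: {1, 4}
read x: {0, 1, 2, 4}
read y: {0, 3, 4}
read y: {0, 2}
read y: {3, 4}
read x: {0, 1, 2, 4}
read x: {0, 1, 2, 4}
read y: {0, 3, 4}
read y: {0, 2}
read y: {3, 4}
read x: {0, 1, 2, 4}
read y: {0, 3, 4}
Reachable ∩ accepting = {3} — nonempty.

accepted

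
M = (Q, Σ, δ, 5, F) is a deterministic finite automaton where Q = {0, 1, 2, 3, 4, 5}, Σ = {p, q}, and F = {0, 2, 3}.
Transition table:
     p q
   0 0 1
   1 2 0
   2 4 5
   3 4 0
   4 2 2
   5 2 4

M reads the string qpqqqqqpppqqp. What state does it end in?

5 --q--> 4
4 --p--> 2
2 --q--> 5
5 --q--> 4
4 --q--> 2
2 --q--> 5
5 --q--> 4
4 --p--> 2
2 --p--> 4
4 --p--> 2
2 --q--> 5
5 --q--> 4
4 --p--> 2

2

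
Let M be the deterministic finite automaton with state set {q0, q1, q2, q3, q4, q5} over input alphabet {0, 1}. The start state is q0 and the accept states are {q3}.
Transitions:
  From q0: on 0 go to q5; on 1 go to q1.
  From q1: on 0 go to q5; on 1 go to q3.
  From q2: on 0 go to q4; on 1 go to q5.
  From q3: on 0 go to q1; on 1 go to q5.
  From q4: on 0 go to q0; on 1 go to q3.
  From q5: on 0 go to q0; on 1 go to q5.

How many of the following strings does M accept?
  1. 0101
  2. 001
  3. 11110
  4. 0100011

1

0101: rejected
001: rejected
11110: rejected
0100011: accepted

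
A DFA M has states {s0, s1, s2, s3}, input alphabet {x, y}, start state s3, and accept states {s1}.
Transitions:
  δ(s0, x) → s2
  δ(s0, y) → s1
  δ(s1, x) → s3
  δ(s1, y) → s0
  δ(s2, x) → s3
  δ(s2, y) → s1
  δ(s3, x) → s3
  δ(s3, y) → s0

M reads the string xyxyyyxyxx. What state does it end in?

s3

s3 --x--> s3
s3 --y--> s0
s0 --x--> s2
s2 --y--> s1
s1 --y--> s0
s0 --y--> s1
s1 --x--> s3
s3 --y--> s0
s0 --x--> s2
s2 --x--> s3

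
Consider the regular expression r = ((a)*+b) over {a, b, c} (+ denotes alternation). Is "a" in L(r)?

The left alternative (a)* matches a.

yes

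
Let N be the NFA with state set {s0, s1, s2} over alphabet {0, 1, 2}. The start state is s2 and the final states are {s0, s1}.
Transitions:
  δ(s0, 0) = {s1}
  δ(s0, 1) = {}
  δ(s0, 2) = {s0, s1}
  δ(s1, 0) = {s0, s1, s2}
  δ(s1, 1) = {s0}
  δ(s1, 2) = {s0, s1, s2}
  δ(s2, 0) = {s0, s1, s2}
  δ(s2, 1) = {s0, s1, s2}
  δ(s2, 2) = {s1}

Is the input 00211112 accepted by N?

Start: {s2}
read 0: {s0, s1, s2}
read 0: {s0, s1, s2}
read 2: {s0, s1, s2}
read 1: {s0, s1, s2}
read 1: {s0, s1, s2}
read 1: {s0, s1, s2}
read 1: {s0, s1, s2}
read 2: {s0, s1, s2}
Reachable ∩ accepting = {s0, s1} — nonempty.

accepted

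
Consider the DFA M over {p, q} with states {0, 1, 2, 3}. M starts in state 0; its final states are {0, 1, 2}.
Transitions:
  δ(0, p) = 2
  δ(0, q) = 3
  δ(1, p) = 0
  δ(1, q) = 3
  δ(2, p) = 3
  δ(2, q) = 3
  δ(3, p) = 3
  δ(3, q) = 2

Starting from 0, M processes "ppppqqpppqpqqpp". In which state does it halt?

0 --p--> 2
2 --p--> 3
3 --p--> 3
3 --p--> 3
3 --q--> 2
2 --q--> 3
3 --p--> 3
3 --p--> 3
3 --p--> 3
3 --q--> 2
2 --p--> 3
3 --q--> 2
2 --q--> 3
3 --p--> 3
3 --p--> 3

3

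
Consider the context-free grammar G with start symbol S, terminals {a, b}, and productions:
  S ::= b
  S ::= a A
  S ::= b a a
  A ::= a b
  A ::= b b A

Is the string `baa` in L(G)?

S ⇒ baa

yes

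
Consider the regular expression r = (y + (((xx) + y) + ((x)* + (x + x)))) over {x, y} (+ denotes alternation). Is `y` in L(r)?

The left alternative y matches y.

yes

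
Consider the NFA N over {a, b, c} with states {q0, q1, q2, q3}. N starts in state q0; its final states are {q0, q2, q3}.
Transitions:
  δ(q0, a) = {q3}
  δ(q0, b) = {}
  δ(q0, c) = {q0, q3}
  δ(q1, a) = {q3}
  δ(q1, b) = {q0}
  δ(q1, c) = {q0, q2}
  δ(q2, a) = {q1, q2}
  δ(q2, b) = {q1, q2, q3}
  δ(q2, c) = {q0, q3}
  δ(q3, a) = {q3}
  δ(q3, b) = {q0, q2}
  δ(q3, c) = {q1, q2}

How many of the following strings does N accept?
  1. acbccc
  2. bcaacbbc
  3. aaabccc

acbccc: accepted
bcaacbbc: rejected
aaabccc: accepted

2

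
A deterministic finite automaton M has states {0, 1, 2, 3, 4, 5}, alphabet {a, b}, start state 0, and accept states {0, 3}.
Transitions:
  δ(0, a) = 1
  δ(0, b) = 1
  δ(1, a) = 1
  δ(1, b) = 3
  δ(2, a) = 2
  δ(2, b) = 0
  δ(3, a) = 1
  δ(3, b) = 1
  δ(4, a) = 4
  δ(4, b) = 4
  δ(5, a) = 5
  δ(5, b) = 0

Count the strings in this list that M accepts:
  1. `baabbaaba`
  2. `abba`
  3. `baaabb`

`baabbaaba`: rejected
`abba`: rejected
`baaabb`: rejected

0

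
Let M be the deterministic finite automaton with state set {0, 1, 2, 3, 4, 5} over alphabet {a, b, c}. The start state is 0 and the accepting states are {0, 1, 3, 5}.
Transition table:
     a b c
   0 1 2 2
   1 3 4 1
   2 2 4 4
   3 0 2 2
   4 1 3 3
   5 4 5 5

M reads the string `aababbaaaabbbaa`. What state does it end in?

1

0 --a--> 1
1 --a--> 3
3 --b--> 2
2 --a--> 2
2 --b--> 4
4 --b--> 3
3 --a--> 0
0 --a--> 1
1 --a--> 3
3 --a--> 0
0 --b--> 2
2 --b--> 4
4 --b--> 3
3 --a--> 0
0 --a--> 1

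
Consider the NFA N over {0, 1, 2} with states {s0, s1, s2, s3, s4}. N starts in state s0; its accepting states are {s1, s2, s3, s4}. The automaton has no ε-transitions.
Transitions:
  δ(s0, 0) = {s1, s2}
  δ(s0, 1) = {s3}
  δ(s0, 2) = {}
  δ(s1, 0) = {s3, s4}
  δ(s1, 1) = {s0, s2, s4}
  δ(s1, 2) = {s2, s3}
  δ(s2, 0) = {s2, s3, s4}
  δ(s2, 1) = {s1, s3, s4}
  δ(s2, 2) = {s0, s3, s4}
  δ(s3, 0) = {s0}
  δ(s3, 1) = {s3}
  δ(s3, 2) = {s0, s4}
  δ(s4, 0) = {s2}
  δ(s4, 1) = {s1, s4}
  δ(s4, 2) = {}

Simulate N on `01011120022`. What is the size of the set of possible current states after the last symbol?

Start: {s0}
read 0: {s1, s2}
read 1: {s0, s1, s2, s3, s4}
read 0: {s0, s1, s2, s3, s4}
read 1: {s0, s1, s2, s3, s4}
read 1: {s0, s1, s2, s3, s4}
read 1: {s0, s1, s2, s3, s4}
read 2: {s0, s2, s3, s4}
read 0: {s0, s1, s2, s3, s4}
read 0: {s0, s1, s2, s3, s4}
read 2: {s0, s2, s3, s4}
read 2: {s0, s3, s4}
Final reachable set {s0, s3, s4} has 3 states.

3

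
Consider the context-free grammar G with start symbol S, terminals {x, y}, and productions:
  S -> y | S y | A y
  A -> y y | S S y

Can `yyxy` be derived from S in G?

no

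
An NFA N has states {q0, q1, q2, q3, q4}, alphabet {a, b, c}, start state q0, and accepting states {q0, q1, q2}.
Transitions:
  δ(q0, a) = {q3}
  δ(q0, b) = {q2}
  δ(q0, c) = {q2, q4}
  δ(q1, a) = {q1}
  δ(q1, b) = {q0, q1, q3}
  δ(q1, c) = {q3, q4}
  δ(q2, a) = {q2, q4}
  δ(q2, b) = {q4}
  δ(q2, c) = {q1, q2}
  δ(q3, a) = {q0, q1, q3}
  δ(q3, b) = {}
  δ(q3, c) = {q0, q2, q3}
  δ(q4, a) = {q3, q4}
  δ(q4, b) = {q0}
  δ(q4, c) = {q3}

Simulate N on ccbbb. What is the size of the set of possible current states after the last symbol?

5

Start: {q0}
read c: {q2, q4}
read c: {q1, q2, q3}
read b: {q0, q1, q3, q4}
read b: {q0, q1, q2, q3}
read b: {q0, q1, q2, q3, q4}
Final reachable set {q0, q1, q2, q3, q4} has 5 states.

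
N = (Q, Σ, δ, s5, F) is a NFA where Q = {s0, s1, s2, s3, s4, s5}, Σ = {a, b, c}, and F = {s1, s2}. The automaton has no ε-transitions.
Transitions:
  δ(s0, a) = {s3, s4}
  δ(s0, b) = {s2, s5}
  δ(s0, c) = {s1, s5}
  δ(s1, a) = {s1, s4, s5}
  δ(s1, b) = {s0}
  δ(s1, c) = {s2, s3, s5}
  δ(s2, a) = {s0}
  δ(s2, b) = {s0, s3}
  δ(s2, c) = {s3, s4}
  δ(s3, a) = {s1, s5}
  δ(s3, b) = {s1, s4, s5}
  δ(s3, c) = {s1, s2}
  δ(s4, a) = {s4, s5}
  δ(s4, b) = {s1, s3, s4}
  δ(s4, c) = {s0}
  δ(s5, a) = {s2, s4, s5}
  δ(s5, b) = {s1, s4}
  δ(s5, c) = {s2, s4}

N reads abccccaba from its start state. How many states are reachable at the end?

Start: {s5}
read a: {s2, s4, s5}
read b: {s0, s1, s3, s4}
read c: {s0, s1, s2, s3, s5}
read c: {s1, s2, s3, s4, s5}
read c: {s0, s1, s2, s3, s4, s5}
read c: {s0, s1, s2, s3, s4, s5}
read a: {s0, s1, s2, s3, s4, s5}
read b: {s0, s1, s2, s3, s4, s5}
read a: {s0, s1, s2, s3, s4, s5}
Final reachable set {s0, s1, s2, s3, s4, s5} has 6 states.

6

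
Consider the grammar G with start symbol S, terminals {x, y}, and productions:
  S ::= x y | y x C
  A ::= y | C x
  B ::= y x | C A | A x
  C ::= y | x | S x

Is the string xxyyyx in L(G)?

no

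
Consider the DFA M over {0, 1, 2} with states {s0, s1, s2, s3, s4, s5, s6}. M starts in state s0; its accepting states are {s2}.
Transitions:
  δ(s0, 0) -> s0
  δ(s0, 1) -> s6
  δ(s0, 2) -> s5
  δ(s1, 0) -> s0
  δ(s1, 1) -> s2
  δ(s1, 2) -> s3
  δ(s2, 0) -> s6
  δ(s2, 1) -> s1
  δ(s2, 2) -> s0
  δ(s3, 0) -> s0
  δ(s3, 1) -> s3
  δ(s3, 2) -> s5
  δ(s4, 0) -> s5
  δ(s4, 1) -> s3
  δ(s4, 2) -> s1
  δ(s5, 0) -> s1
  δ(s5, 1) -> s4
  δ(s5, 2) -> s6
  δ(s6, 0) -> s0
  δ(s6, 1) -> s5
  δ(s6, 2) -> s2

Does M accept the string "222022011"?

rejected

s0 --2--> s5
s5 --2--> s6
s6 --2--> s2
s2 --0--> s6
s6 --2--> s2
s2 --2--> s0
s0 --0--> s0
s0 --1--> s6
s6 --1--> s5
End in state s5, which is not an accepting state.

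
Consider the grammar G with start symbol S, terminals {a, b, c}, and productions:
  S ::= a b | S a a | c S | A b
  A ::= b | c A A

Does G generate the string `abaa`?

yes

S ⇒ Saa ⇒ abaa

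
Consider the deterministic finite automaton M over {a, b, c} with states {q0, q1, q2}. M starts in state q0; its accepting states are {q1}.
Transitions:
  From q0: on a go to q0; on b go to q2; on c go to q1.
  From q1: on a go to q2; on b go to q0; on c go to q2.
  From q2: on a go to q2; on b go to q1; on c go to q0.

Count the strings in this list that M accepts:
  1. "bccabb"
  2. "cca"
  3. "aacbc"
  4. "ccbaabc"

"bccabb": rejected
"cca": rejected
"aacbc": accepted
"ccbaabc": rejected

1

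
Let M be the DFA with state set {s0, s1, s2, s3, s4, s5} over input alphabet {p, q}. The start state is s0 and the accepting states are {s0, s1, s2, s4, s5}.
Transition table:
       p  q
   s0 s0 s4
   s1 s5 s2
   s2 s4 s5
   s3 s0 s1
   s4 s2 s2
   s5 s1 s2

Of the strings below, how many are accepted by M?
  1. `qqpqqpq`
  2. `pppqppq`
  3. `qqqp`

3

`qqpqqpq`: accepted
`pppqppq`: accepted
`qqqp`: accepted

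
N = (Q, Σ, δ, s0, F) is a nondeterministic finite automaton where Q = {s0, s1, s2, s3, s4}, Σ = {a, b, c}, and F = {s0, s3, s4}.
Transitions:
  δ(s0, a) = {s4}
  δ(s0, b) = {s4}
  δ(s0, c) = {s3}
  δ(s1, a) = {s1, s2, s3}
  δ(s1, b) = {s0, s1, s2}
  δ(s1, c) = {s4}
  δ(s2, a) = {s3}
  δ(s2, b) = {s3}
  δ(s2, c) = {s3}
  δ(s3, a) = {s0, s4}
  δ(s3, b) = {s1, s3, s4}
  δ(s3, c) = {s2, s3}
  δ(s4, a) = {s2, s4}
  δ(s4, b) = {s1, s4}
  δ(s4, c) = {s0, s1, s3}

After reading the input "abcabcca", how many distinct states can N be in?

Start: {s0}
read a: {s4}
read b: {s1, s4}
read c: {s0, s1, s3, s4}
read a: {s0, s1, s2, s3, s4}
read b: {s0, s1, s2, s3, s4}
read c: {s0, s1, s2, s3, s4}
read c: {s0, s1, s2, s3, s4}
read a: {s0, s1, s2, s3, s4}
Final reachable set {s0, s1, s2, s3, s4} has 5 states.

5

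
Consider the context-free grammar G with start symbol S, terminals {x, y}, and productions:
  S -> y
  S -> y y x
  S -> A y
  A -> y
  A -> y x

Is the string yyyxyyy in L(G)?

no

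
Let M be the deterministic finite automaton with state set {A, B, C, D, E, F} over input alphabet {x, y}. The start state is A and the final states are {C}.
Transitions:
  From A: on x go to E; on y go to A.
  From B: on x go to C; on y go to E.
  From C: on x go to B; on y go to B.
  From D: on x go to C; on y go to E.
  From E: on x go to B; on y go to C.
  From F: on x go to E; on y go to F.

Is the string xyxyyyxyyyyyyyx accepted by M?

accepted

A --x--> E
E --y--> C
C --x--> B
B --y--> E
E --y--> C
C --y--> B
B --x--> C
C --y--> B
B --y--> E
E --y--> C
C --y--> B
B --y--> E
E --y--> C
C --y--> B
B --x--> C
End in state C, which is an accepting state.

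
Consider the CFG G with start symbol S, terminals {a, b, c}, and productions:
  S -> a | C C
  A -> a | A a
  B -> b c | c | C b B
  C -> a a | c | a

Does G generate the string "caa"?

S ⇒ CC ⇒ cC ⇒ caa

yes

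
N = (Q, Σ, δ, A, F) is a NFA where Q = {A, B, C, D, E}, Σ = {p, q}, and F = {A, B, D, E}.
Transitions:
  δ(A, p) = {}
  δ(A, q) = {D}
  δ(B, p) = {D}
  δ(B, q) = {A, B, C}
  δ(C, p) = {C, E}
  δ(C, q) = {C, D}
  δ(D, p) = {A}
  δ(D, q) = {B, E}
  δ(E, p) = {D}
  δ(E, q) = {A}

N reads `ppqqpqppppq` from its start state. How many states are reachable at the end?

Start: {A}
read p: {}
The reachable set is empty and stays empty for the remaining 10 symbols.
Final reachable set {} has 0 states.

0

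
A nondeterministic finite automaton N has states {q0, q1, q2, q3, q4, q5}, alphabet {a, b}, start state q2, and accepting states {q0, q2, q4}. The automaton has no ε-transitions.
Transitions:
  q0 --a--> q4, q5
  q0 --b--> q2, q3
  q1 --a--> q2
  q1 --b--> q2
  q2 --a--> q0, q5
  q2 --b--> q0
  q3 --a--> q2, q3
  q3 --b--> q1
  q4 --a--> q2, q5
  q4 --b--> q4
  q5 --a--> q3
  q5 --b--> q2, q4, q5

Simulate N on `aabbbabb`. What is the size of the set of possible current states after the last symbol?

6

Start: {q2}
read a: {q0, q5}
read a: {q3, q4, q5}
read b: {q1, q2, q4, q5}
read b: {q0, q2, q4, q5}
read b: {q0, q2, q3, q4, q5}
read a: {q0, q2, q3, q4, q5}
read b: {q0, q1, q2, q3, q4, q5}
read b: {q0, q1, q2, q3, q4, q5}
Final reachable set {q0, q1, q2, q3, q4, q5} has 6 states.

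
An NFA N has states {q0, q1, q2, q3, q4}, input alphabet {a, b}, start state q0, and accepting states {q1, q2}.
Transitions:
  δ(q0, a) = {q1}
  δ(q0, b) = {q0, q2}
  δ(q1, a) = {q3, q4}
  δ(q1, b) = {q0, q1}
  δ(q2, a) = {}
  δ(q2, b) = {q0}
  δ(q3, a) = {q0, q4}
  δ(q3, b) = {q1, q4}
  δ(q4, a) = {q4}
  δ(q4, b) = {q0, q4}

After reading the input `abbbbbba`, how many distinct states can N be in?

3

Start: {q0}
read a: {q1}
read b: {q0, q1}
read b: {q0, q1, q2}
read b: {q0, q1, q2}
read b: {q0, q1, q2}
read b: {q0, q1, q2}
read b: {q0, q1, q2}
read a: {q1, q3, q4}
Final reachable set {q1, q3, q4} has 3 states.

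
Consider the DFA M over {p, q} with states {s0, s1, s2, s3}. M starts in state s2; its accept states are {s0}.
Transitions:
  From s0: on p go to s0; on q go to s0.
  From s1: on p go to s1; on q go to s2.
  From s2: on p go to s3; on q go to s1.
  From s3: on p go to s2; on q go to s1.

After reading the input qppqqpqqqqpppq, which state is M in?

s2 --q--> s1
s1 --p--> s1
s1 --p--> s1
s1 --q--> s2
s2 --q--> s1
s1 --p--> s1
s1 --q--> s2
s2 --q--> s1
s1 --q--> s2
s2 --q--> s1
s1 --p--> s1
s1 --p--> s1
s1 --p--> s1
s1 --q--> s2

s2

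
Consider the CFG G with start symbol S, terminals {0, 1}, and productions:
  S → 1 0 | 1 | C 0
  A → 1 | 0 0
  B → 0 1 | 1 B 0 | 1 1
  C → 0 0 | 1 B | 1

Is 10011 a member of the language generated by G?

no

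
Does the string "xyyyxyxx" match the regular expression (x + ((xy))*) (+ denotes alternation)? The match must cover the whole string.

no

Neither x nor ((xy))* matches xyyyxyxx.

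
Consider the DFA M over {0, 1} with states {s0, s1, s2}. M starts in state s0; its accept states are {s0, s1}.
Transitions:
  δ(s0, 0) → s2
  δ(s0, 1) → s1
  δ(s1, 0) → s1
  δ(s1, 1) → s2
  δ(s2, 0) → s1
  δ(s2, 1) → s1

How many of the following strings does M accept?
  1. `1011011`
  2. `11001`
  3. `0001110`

`1011011`: accepted
`11001`: rejected
`0001110`: accepted

2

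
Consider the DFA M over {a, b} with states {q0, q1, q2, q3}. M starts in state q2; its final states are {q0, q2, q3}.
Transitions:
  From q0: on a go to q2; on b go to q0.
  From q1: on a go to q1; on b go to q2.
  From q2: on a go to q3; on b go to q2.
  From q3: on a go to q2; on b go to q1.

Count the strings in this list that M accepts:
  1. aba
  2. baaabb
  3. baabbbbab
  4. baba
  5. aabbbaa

aba: rejected
baaabb: accepted
baabbbbab: rejected
baba: rejected
aabbbaa: accepted

2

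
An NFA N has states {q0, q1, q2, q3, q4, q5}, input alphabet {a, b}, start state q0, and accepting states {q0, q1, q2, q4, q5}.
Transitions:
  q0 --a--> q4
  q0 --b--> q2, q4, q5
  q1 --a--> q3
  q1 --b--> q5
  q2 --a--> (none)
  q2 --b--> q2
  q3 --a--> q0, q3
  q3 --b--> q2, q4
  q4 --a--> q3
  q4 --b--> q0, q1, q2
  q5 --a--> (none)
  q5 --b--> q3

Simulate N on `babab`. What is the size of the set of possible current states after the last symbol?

2

Start: {q0}
read b: {q2, q4, q5}
read a: {q3}
read b: {q2, q4}
read a: {q3}
read b: {q2, q4}
Final reachable set {q2, q4} has 2 states.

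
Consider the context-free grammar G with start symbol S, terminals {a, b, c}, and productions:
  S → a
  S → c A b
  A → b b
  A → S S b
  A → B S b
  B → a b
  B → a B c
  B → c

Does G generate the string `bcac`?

no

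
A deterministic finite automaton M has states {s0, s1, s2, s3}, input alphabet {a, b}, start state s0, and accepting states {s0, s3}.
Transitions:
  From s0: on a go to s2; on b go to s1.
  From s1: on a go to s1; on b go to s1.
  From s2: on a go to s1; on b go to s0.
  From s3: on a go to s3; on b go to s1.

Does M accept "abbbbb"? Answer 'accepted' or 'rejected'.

s0 --a--> s2
s2 --b--> s0
s0 --b--> s1
s1 --b--> s1
s1 --b--> s1
s1 --b--> s1
End in state s1, which is not an accepting state.

rejected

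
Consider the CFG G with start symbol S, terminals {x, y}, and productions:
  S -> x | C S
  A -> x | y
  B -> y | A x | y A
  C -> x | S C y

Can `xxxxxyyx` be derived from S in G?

S ⇒ CS ⇒ SCyS ⇒ xCyS ⇒ xSCyyS ⇒ xCSCyyS ⇒ xxSCyyS ⇒ xxCSCyyS ⇒ xxxSCyyS ⇒ xxxxCyyS ⇒ xxxxxyyS ⇒ xxxxxyyx

yes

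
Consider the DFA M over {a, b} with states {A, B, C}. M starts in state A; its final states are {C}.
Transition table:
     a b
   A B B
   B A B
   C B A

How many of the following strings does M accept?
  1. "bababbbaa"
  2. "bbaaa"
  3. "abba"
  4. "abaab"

0

"bababbbaa": rejected
"bbaaa": rejected
"abba": rejected
"abaab": rejected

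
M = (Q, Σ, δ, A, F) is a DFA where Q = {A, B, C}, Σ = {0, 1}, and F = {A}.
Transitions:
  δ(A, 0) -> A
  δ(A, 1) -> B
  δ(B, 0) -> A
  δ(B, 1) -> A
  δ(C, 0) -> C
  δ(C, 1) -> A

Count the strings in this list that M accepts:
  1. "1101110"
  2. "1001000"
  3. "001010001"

2

"1101110": accepted
"1001000": accepted
"001010001": rejected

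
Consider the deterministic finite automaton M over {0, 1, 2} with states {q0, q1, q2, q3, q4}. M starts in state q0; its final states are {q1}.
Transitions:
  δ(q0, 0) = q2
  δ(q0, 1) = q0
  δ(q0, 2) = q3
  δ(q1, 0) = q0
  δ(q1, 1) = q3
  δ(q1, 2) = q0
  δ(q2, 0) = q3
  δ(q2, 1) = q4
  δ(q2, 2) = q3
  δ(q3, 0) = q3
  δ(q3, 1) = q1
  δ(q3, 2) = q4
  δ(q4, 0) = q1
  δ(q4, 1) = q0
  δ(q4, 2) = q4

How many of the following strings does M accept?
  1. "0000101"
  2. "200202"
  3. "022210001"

1

"0000101": rejected
"200202": rejected
"022210001": accepted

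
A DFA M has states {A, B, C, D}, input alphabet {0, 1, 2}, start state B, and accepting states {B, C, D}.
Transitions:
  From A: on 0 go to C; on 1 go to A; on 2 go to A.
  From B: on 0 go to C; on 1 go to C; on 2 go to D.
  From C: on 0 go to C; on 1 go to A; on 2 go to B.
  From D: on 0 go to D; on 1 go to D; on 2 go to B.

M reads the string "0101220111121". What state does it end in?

B --0--> C
C --1--> A
A --0--> C
C --1--> A
A --2--> A
A --2--> A
A --0--> C
C --1--> A
A --1--> A
A --1--> A
A --1--> A
A --2--> A
A --1--> A

A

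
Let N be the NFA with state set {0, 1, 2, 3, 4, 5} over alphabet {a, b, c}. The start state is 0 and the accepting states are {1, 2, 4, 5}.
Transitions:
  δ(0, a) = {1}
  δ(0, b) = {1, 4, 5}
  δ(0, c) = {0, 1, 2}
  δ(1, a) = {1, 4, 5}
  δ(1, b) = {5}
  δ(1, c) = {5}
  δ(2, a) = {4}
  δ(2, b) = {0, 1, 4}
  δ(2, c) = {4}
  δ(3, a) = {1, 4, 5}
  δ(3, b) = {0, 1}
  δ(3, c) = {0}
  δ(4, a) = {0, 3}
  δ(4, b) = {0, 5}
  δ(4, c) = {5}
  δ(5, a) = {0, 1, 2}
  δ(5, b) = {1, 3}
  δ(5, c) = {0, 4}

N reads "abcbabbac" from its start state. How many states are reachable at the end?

5

Start: {0}
read a: {1}
read b: {5}
read c: {0, 4}
read b: {0, 1, 4, 5}
read a: {0, 1, 2, 3, 4, 5}
read b: {0, 1, 3, 4, 5}
read b: {0, 1, 3, 4, 5}
read a: {0, 1, 2, 3, 4, 5}
read c: {0, 1, 2, 4, 5}
Final reachable set {0, 1, 2, 4, 5} has 5 states.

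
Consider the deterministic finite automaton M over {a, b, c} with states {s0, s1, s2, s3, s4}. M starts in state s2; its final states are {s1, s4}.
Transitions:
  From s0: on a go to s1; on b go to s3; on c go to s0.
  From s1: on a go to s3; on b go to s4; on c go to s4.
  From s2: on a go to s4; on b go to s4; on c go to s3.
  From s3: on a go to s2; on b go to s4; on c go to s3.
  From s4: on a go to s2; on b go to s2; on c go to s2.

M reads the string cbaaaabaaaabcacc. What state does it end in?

s2 --c--> s3
s3 --b--> s4
s4 --a--> s2
s2 --a--> s4
s4 --a--> s2
s2 --a--> s4
s4 --b--> s2
s2 --a--> s4
s4 --a--> s2
s2 --a--> s4
s4 --a--> s2
s2 --b--> s4
s4 --c--> s2
s2 --a--> s4
s4 --c--> s2
s2 --c--> s3

s3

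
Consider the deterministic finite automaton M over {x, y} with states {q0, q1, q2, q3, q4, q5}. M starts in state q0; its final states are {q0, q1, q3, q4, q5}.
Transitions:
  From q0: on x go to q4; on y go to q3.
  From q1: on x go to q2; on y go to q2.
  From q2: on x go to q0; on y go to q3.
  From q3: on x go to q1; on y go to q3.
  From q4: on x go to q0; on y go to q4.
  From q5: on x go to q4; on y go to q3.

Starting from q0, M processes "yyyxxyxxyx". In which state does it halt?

q0 --y--> q3
q3 --y--> q3
q3 --y--> q3
q3 --x--> q1
q1 --x--> q2
q2 --y--> q3
q3 --x--> q1
q1 --x--> q2
q2 --y--> q3
q3 --x--> q1

q1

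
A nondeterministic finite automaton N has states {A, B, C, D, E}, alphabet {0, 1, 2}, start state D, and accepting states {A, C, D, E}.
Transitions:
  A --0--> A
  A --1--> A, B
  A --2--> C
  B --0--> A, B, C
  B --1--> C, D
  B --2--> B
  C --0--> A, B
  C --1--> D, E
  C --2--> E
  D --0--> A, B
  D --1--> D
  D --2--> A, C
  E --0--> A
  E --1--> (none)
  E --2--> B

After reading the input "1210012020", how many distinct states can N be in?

Start: {D}
read 1: {D}
read 2: {A, C}
read 1: {A, B, D, E}
read 0: {A, B, C}
read 0: {A, B, C}
read 1: {A, B, C, D, E}
read 2: {A, B, C, E}
read 0: {A, B, C}
read 2: {B, C, E}
read 0: {A, B, C}
Final reachable set {A, B, C} has 3 states.

3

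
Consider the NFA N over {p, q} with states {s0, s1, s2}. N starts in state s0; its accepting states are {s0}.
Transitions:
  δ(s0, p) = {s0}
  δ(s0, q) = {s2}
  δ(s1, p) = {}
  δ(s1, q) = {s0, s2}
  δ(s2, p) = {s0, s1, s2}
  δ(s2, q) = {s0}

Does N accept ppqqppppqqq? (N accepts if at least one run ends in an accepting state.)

rejected

Start: {s0}
read p: {s0}
read p: {s0}
read q: {s2}
read q: {s0}
read p: {s0}
read p: {s0}
read p: {s0}
read p: {s0}
read q: {s2}
read q: {s0}
read q: {s2}
Reachable ∩ accepting = {} — empty.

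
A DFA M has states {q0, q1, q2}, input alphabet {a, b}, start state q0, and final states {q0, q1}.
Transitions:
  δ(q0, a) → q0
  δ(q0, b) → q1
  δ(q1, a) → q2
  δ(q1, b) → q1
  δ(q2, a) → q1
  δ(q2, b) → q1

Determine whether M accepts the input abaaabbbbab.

accepted

q0 --a--> q0
q0 --b--> q1
q1 --a--> q2
q2 --a--> q1
q1 --a--> q2
q2 --b--> q1
q1 --b--> q1
q1 --b--> q1
q1 --b--> q1
q1 --a--> q2
q2 --b--> q1
End in state q1, which is an accepting state.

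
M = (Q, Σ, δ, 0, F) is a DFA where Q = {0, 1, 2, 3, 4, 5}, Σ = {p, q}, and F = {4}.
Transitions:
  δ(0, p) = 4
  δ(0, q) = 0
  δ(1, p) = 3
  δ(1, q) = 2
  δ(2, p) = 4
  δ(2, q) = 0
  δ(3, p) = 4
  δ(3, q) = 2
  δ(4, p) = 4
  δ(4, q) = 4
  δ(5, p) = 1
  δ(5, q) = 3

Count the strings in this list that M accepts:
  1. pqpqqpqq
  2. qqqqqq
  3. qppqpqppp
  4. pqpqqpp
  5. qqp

4

pqpqqpqq: accepted
qqqqqq: rejected
qppqpqppp: accepted
pqpqqpp: accepted
qqp: accepted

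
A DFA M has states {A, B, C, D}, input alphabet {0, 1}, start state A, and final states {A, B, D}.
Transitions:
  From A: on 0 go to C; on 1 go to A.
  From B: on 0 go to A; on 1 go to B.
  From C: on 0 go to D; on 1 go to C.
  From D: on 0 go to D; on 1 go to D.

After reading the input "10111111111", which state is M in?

A --1--> A
A --0--> C
C --1--> C
C --1--> C
C --1--> C
C --1--> C
C --1--> C
C --1--> C
C --1--> C
C --1--> C
C --1--> C

C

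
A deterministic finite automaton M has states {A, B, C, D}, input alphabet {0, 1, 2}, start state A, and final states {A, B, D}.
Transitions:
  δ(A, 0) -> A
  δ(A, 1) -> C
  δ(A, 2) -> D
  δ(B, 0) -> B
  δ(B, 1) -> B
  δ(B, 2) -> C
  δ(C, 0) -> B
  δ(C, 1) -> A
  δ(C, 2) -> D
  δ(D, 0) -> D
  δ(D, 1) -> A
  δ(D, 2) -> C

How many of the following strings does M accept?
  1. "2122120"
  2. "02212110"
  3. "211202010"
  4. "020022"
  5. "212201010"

5

"2122120": accepted
"02212110": accepted
"211202010": accepted
"020022": accepted
"212201010": accepted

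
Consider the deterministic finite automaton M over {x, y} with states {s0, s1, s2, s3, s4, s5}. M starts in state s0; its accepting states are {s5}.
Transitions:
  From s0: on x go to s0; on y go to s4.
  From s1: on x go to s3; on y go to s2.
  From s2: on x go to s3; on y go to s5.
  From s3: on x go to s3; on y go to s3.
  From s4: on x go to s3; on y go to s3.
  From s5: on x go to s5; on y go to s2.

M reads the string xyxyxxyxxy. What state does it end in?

s3

s0 --x--> s0
s0 --y--> s4
s4 --x--> s3
s3 --y--> s3
s3 --x--> s3
s3 --x--> s3
s3 --y--> s3
s3 --x--> s3
s3 --x--> s3
s3 --y--> s3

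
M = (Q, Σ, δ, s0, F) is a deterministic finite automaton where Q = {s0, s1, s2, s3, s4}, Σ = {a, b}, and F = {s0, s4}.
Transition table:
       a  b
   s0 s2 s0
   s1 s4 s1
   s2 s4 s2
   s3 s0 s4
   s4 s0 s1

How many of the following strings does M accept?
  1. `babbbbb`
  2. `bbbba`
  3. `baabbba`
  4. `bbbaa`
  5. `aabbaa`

`babbbbb`: rejected
`bbbba`: rejected
`baabbba`: accepted
`bbbaa`: accepted
`aabbaa`: accepted

3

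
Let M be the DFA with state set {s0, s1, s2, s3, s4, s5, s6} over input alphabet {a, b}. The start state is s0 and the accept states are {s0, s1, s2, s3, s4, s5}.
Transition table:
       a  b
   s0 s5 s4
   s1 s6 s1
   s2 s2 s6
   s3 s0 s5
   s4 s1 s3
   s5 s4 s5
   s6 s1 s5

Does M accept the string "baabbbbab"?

accepted

s0 --b--> s4
s4 --a--> s1
s1 --a--> s6
s6 --b--> s5
s5 --b--> s5
s5 --b--> s5
s5 --b--> s5
s5 --a--> s4
s4 --b--> s3
End in state s3, which is an accepting state.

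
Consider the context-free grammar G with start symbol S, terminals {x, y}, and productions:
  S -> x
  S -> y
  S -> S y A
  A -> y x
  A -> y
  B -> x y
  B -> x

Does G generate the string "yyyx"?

S ⇒ SyA ⇒ yyA ⇒ yyyx

yes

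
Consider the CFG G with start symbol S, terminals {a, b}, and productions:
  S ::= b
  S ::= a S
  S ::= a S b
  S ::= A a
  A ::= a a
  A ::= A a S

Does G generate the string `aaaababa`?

yes

S ⇒ aS ⇒ aAa ⇒ aAaSa ⇒ aAaSaSa ⇒ aaaaSaSa ⇒ aaaabaSa ⇒ aaaababa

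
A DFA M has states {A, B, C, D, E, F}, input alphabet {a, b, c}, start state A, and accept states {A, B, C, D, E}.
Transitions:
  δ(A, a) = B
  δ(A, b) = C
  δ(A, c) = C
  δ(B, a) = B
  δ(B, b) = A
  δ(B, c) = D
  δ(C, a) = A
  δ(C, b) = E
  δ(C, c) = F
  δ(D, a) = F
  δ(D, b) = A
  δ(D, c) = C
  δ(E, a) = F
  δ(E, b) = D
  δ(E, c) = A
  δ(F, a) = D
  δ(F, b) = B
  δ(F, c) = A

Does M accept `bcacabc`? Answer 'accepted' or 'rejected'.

rejected

A --b--> C
C --c--> F
F --a--> D
D --c--> C
C --a--> A
A --b--> C
C --c--> F
End in state F, which is not an accepting state.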